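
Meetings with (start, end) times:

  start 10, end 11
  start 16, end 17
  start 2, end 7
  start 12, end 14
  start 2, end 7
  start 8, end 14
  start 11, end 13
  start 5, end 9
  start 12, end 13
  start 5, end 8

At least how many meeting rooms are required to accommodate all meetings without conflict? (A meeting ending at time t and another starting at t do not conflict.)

starts: [2, 2, 5, 5, 8, 10, 11, 12, 12, 16]
ends:   [7, 7, 8, 9, 11, 13, 13, 14, 14, 17]
s2→1 s2→2 s5→3 s5→4  — peak 4.

4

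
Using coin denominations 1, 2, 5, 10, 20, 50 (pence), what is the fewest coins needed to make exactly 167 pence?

Greedy: take as many of the largest coin as possible, then repeat with the remainder.
167 = 3×50 + 1×10 + 1×5 + 1×2
Total coins = 3 + 1 + 1 + 1 = 6

6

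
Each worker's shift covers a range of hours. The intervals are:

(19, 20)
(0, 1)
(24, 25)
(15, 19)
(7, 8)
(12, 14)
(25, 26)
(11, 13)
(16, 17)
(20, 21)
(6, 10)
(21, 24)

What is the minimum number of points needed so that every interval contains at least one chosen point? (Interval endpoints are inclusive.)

Process intervals by earliest right end; each time one isn't hit yet, stab at its right endpoint.
By right end: [0,1]  [7,8]  [6,10]  [11,13]  [12,14]  [16,17]  [15,19]  [19,20]  [20,21]  [21,24]  [24,25]  [25,26]
[0,1] uncovered → point at 1; [7,8] uncovered → point at 8; [11,13] uncovered → point at 13; [16,17] uncovered → point at 17; [19,20] uncovered → point at 20; [21,24] uncovered → point at 24; [25,26] uncovered → point at 26.
Points: 1, 8, 13, 17, 20, 24, 26 (7 total).

7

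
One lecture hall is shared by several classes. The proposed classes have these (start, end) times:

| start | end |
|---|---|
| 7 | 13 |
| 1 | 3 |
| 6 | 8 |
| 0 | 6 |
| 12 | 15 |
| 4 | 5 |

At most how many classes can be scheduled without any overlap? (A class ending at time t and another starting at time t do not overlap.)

Order by finish time; keep every interval that doesn't clash with the previous kept one.
By end time: (1,3), (4,5), (0,6), (6,8), (7,13), (12,15).
Pick (1,3); next start ≥ 3 → (4,5); next start ≥ 5 → (6,8); next start ≥ 8 → (12,15).
Selected 4 classes.

4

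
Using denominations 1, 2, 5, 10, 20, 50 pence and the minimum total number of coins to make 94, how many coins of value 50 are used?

1

Greedy: take as many of the largest coin as possible, then repeat with the remainder.
94 − 1×50→44 − 2×20→4 − 2×2→0
Count of 50: 1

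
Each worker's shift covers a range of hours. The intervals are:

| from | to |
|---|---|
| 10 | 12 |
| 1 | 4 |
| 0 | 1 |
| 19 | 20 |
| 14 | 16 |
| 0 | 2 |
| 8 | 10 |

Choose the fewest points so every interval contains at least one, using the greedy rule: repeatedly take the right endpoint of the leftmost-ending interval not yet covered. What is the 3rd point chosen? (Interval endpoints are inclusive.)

Sort by right endpoint; whenever an interval is uncovered, place a point at its right end.
By right end: [0,1]  [0,2]  [1,4]  [8,10]  [10,12]  [14,16]  [19,20]
[0,1] uncovered → point at 1; [8,10] uncovered → point at 10; [14,16] uncovered → point at 16; [19,20] uncovered → point at 20.
Points: 1, 10, 16, 20 (4 total).

16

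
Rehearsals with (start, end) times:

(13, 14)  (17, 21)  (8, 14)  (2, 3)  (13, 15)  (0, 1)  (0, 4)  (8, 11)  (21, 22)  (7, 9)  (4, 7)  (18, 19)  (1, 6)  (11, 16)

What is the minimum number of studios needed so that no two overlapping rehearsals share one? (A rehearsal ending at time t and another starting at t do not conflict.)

starts: [0, 0, 1, 2, 4, 7, 8, 8, 11, 13, 13, 17, 18, 21]
ends:   [1, 3, 4, 6, 7, 9, 11, 14, 14, 15, 16, 19, 21, 22]
s0→1 s0→2 e1→1 s1→2 s2→3 e3→2 e4→1 s4→2 e6→1 e7→0 s7→1 s8→2 s8→3 e9→2 e11→1 s11→2 s13→3 s13→4  — peak 4.

4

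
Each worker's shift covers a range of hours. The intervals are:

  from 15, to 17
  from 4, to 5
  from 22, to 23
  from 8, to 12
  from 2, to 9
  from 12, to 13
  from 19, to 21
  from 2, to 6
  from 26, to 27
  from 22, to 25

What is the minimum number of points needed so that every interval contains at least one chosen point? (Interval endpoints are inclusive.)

6

Process intervals by earliest right end; each time one isn't hit yet, stab at its right endpoint.
By right end: [4,5]  [2,6]  [2,9]  [8,12]  [12,13]  [15,17]  [19,21]  [22,23]  [22,25]  [26,27]
[4,5] uncovered → point at 5; [8,12] uncovered → point at 12; [15,17] uncovered → point at 17; [19,21] uncovered → point at 21; [22,23] uncovered → point at 23; [26,27] uncovered → point at 27.
Points: 5, 12, 17, 21, 23, 27 (6 total).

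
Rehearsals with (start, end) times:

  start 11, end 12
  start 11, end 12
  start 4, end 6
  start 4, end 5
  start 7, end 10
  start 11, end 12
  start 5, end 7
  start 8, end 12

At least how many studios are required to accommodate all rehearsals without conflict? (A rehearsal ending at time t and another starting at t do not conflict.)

Count concurrent intervals with a sweep; the peak is the room count.
Events (time:±→running): 4:+→1 4:+→2 5:-→1 5:+→2 6:-→1 7:-→0 7:+→1 8:+→2 10:-→1 11:+→2 11:+→3 11:+→4 … peak 4.

4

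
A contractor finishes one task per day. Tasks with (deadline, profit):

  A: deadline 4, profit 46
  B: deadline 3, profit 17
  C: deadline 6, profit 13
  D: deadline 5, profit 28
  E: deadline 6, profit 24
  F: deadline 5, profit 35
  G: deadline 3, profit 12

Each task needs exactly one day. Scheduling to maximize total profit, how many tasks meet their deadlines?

6

Sort by profit descending; place each in the latest free slot ≤ its deadline.
Profit order: A=46 F=35 D=28 E=24 B=17 C=13 G=12
Assign: A→slot 4, F→slot 5, D→slot 3, E→slot 6, B→slot 2, C→slot 1, G skipped.
Slots: [1:C] [2:B] [3:D] [4:A] [5:F] [6:E]
6 of 7 scheduled.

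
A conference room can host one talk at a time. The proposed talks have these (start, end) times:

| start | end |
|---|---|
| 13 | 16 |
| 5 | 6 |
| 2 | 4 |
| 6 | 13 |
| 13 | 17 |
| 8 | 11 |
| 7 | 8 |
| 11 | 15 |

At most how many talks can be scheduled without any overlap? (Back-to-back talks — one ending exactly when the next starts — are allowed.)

Order by finish time; keep every interval that doesn't clash with the previous kept one.
Sorted by end: (2,4)  (5,6)  (7,8)  (8,11)  (6,13)  (11,15)  (13,16)  (13,17)
take (2,4); take (5,6); take (7,8); take (8,11); take (11,15).
Selected 5 talks.

5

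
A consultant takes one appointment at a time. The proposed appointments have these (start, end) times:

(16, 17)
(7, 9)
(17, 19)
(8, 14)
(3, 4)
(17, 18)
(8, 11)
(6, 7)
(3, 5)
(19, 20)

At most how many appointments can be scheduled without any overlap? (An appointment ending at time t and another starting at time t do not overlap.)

6

Order by finish time; keep every interval that doesn't clash with the previous kept one.
Sorted by end: (3,4)  (3,5)  (6,7)  (7,9)  (8,11)  (8,14)  (16,17)  (17,18)  (17,19)  (19,20)
take (3,4); skip (3,5); take (6,7); take (7,9); take (16,17); take (17,18); take (19,20).
Selected 6 appointments.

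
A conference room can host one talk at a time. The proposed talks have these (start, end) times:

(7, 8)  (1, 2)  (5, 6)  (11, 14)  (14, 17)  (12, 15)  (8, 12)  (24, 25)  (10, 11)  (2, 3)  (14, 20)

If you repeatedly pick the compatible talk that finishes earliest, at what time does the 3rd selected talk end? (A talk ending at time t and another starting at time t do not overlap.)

Greedy by earliest finish: after sorting by end time, pick each interval compatible with the last pick.
Sorted by end: (1,2)  (2,3)  (5,6)  (7,8)  (10,11)  (8,12)  (11,14)  (12,15)  (14,17)  (14,20)  (24,25)
take (1,2); take (2,3); take (5,6); take (7,8); take (10,11); skip (8,12); take (11,14); take (14,17); take (24,25).
Selected: (1,2) (2,3) (5,6) (7,8) (10,11) (11,14) (14,17) (24,25)

6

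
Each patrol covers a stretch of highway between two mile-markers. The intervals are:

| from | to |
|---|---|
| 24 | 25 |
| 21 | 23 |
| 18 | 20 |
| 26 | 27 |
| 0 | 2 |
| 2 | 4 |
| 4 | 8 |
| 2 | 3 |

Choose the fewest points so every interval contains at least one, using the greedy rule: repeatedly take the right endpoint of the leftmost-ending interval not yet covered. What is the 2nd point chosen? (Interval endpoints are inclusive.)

Process intervals by earliest right end; each time one isn't hit yet, stab at its right endpoint.
Sorted: [0,2] [2,3] [2,4] [4,8] [18,20] [21,23] [24,25] [26,27]
{[0,2],[2,3],[2,4]} hit by 2; {[4,8]} hit by 8; {[18,20]} hit by 20; {[21,23]} hit by 23; {[24,25]} hit by 25; {[26,27]} hit by 27.
Points: 2, 8, 20, 23, 25, 27 (6 total).

8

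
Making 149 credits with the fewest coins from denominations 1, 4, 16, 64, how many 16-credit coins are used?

1

149 = 2×64 + 1×16 + 1×4 + 1×1
Count of 16: 1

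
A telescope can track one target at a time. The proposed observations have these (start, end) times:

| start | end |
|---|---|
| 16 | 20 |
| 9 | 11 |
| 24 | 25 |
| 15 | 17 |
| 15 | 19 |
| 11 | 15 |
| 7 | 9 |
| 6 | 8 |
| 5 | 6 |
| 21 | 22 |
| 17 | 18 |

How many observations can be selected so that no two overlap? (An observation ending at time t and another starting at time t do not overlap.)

8

Greedy by earliest finish: after sorting by end time, pick each interval compatible with the last pick.
Sorted by end: (5,6)  (6,8)  (7,9)  (9,11)  (11,15)  (15,17)  (17,18)  (15,19)  (16,20)  (21,22)  (24,25)
take (5,6); take (6,8); take (9,11); take (11,15); take (15,17); take (17,18); skip (15,19); take (21,22); take (24,25).
Selected 8 observations.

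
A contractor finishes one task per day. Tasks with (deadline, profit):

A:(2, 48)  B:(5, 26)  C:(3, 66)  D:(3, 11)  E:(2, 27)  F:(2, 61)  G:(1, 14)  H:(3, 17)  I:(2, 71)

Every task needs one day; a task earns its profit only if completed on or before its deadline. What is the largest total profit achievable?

224

Profit order: I=71 C=66 F=61 A=48 E=27 B=26 H=17 G=14 D=11
Assign: I→slot 2, C→slot 3, F→slot 1, A skipped, E skipped, B→slot 5, H skipped, G skipped, D skipped.
Slots: [1:F] [2:I] [3:C] [5:B]
Profit = 61 + 71 + 66 + 26 = 224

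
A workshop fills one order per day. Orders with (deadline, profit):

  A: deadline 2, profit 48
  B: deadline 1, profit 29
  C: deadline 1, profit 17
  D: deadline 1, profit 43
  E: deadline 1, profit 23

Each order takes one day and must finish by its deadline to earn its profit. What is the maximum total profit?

Take jobs in profit order; each goes to the latest open slot no later than its deadline.
Profit order: A=48 D=43 B=29 E=23 C=17
Assign: A→slot 2, D→slot 1, B skipped, E skipped, C skipped.
Slots: [1:D] [2:A]
Profit = 43 + 48 = 91

91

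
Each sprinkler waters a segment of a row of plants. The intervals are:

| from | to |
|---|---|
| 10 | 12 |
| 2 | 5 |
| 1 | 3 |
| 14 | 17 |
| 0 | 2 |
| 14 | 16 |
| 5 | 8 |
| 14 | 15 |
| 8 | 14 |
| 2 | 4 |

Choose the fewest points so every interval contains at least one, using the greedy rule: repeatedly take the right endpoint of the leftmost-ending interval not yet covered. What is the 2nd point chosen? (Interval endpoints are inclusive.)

8

By right end: [0,2]  [1,3]  [2,4]  [2,5]  [5,8]  [10,12]  [8,14]  [14,15]  [14,16]  [14,17]
[0,2] uncovered → point at 2; [5,8] uncovered → point at 8; [10,12] uncovered → point at 12; [14,15] uncovered → point at 15.
Points: 2, 8, 12, 15 (4 total).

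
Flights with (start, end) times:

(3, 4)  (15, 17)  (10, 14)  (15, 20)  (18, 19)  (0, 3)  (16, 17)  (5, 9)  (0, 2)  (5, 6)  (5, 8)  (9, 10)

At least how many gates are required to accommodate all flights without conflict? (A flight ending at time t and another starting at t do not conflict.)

3

Count concurrent intervals with a sweep; the peak is the room count.
Events (time:±→running): 0:+→1 0:+→2 2:-→1 3:-→0 3:+→1 4:-→0 5:+→1 5:+→2 5:+→3 … peak 3.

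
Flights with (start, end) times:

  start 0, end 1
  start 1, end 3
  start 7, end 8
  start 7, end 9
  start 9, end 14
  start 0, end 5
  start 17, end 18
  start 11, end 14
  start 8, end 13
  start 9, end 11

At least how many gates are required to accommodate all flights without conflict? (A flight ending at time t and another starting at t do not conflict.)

3

Count concurrent intervals with a sweep; the peak is the room count.
starts: [0, 0, 1, 7, 7, 8, 9, 9, 11, 17]
ends:   [1, 3, 5, 8, 9, 11, 13, 14, 14, 18]
s0→1 s0→2 e1→1 s1→2 e3→1 e5→0 s7→1 s7→2 e8→1 s8→2 e9→1 s9→2 s9→3  — peak 3.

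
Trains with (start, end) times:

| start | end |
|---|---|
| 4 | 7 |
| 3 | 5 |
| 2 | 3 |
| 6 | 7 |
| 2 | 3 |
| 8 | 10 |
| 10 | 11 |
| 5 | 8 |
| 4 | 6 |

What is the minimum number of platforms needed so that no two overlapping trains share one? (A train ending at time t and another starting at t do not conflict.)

3

Count concurrent intervals with a sweep; the peak is the room count.
Events (time:±→running): 2:+→1 2:+→2 3:-→1 3:-→0 3:+→1 4:+→2 4:+→3 … peak 3.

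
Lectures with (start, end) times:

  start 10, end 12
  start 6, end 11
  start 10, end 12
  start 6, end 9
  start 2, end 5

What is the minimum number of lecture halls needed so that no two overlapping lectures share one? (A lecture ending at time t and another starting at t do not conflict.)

3

Count concurrent intervals with a sweep; the peak is the room count.
Events (time:±→running): 2:+→1 5:-→0 6:+→1 6:+→2 9:-→1 10:+→2 10:+→3 … peak 3.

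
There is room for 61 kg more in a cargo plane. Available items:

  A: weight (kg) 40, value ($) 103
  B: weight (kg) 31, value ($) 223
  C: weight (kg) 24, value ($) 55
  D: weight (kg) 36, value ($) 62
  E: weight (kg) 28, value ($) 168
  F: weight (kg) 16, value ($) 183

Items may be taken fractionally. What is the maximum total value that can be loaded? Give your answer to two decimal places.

490.00

Order: F (183/16=11.44) > B (223/31=7.19) > E (168/28=6.00) > A (103/40=2.58) > C (55/24=2.29) > D (62/36=1.72)
Fill: take F (16 @ 183) → take B (31 @ 223) → take 14/28 of E → 84.00; 61/61 used.
Total value = 490.00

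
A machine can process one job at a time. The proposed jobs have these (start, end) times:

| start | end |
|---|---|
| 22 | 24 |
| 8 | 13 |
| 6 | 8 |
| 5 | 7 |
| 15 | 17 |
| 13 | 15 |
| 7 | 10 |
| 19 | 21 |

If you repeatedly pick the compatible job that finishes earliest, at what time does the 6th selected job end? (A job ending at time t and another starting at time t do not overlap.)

24

By end time: (5,7), (6,8), (7,10), (8,13), (13,15), (15,17), (19,21), (22,24).
Pick (5,7); next start ≥ 7 → (7,10); next start ≥ 10 → (13,15); next start ≥ 15 → (15,17); next start ≥ 17 → (19,21); next start ≥ 21 → (22,24).
Selected: (5,7) (7,10) (13,15) (15,17) (19,21) (22,24)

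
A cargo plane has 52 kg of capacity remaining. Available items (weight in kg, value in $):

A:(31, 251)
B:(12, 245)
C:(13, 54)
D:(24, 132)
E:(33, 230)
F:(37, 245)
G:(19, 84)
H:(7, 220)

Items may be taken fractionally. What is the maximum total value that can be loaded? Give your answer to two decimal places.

729.94

Greedy by value/weight ratio, highest first.
Order: H (220/7=31.43) > B (245/12=20.42) > A (251/31=8.10) > E (230/33=6.97) > F (245/37=6.62) > D (132/24=5.50) > G (84/19=4.42) > C (54/13=4.15)
Fill: take H (7 @ 220) → take B (12 @ 245) → take A (31 @ 251) → take 2/33 of E → 13.94; 52/52 used.
Total value = 729.94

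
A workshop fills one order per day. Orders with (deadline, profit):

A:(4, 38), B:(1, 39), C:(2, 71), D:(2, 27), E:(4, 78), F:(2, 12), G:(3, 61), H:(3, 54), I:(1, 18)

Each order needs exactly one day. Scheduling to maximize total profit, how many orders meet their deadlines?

Sort by profit descending; place each in the latest free slot ≤ its deadline.
Profit order: E=78 C=71 G=61 H=54 B=39 A=38 D=27 I=18 F=12
Assign: E→slot 4, C→slot 2, G→slot 3, H→slot 1, B skipped, A skipped, D skipped, I skipped, F skipped.
Slots: [1:H] [2:C] [3:G] [4:E]
4 of 9 scheduled.

4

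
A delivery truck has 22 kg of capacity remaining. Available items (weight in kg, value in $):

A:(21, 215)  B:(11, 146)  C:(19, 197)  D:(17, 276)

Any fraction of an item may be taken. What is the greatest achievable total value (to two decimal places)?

342.36

Sort by value per unit weight and fill in that order.
Order: D (276/17=16.24) > B (146/11=13.27) > C (197/19=10.37) > A (215/21=10.24)
Fill: take D (17 @ 276) → take 5/11 of B → 66.36; 22/22 used.
Total value = 342.36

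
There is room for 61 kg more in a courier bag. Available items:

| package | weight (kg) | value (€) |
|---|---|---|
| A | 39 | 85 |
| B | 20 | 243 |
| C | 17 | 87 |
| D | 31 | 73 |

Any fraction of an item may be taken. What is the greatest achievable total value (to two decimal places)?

386.52

Order: B (243/20=12.15) > C (87/17=5.12) > D (73/31=2.35) > A (85/39=2.18)
Fill: take B (20 @ 243) → take C (17 @ 87) → take 24/31 of D → 56.52; 61/61 used.
Total value = 386.52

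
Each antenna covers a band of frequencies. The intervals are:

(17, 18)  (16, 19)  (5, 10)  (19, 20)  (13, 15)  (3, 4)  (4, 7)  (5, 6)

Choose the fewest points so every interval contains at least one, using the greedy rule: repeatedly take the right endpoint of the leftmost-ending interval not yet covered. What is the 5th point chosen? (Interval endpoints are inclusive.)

20

Sort by right endpoint; whenever an interval is uncovered, place a point at its right end.
By right end: [3,4]  [5,6]  [4,7]  [5,10]  [13,15]  [17,18]  [16,19]  [19,20]
[3,4] uncovered → point at 4; [5,6] uncovered → point at 6; [13,15] uncovered → point at 15; [17,18] uncovered → point at 18; [19,20] uncovered → point at 20.
Points: 4, 6, 15, 18, 20 (5 total).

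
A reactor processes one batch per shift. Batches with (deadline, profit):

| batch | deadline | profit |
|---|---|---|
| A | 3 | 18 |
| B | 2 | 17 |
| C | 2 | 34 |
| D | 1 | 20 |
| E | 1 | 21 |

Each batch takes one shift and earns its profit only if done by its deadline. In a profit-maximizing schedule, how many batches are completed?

Take jobs in profit order; each goes to the latest open slot no later than its deadline.
By profit: C(d2,34), E(d1,21), D(d1,20), A(d3,18), B(d2,17)
C→slot 2; E→slot 1; D skipped; A→slot 3; B skipped.
3 of 5 scheduled.

3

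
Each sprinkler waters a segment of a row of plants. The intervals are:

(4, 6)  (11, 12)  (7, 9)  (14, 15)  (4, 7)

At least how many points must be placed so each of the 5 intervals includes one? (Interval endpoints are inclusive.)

4

Process intervals by earliest right end; each time one isn't hit yet, stab at its right endpoint.
By right end: [4,6]  [4,7]  [7,9]  [11,12]  [14,15]
[4,6] uncovered → point at 6; [7,9] uncovered → point at 9; [11,12] uncovered → point at 12; [14,15] uncovered → point at 15.
Points: 6, 9, 12, 15 (4 total).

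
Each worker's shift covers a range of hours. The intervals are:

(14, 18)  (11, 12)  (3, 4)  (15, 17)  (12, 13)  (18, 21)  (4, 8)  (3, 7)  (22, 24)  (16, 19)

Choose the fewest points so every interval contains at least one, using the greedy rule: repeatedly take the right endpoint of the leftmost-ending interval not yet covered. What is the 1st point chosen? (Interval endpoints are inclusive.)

4

Process intervals by earliest right end; each time one isn't hit yet, stab at its right endpoint.
By right end: [3,4]  [3,7]  [4,8]  [11,12]  [12,13]  [15,17]  [14,18]  [16,19]  [18,21]  [22,24]
[3,4] uncovered → point at 4; [11,12] uncovered → point at 12; [15,17] uncovered → point at 17; [18,21] uncovered → point at 21; [22,24] uncovered → point at 24.
Points: 4, 12, 17, 21, 24 (5 total).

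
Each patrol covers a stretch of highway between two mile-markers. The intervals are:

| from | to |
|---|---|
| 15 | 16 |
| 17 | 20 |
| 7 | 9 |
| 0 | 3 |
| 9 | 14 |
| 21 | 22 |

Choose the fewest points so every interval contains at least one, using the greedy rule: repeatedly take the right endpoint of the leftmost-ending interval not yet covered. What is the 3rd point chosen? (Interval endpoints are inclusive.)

16

By right end: [0,3]  [7,9]  [9,14]  [15,16]  [17,20]  [21,22]
[0,3] uncovered → point at 3; [7,9] uncovered → point at 9; [15,16] uncovered → point at 16; [17,20] uncovered → point at 20; [21,22] uncovered → point at 22.
Points: 3, 9, 16, 20, 22 (5 total).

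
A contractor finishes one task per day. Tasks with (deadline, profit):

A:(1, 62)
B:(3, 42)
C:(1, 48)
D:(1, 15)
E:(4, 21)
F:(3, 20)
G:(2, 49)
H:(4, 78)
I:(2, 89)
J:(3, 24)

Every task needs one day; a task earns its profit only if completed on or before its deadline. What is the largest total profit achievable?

271

Sort by profit descending; place each in the latest free slot ≤ its deadline.
By profit: I(d2,89), H(d4,78), A(d1,62), G(d2,49), C(d1,48), B(d3,42), J(d3,24), E(d4,21), F(d3,20), D(d1,15)
I→slot 2; H→slot 4; A→slot 1; G skipped; C skipped; B→slot 3; J skipped; E skipped; F skipped; D skipped.
Profit = 62 + 89 + 42 + 78 = 271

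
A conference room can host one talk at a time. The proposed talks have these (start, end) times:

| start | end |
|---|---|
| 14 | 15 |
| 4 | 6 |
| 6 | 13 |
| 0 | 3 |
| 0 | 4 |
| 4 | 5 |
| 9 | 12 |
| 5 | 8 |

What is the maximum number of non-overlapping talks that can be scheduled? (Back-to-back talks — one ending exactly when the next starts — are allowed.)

Sort by end time and greedily take each interval whose start is ≥ the last chosen end.
Sorted by end: (0,3)  (0,4)  (4,5)  (4,6)  (5,8)  (9,12)  (6,13)  (14,15)
take (0,3); take (4,5); take (5,8); take (9,12); take (14,15).
Selected 5 talks.

5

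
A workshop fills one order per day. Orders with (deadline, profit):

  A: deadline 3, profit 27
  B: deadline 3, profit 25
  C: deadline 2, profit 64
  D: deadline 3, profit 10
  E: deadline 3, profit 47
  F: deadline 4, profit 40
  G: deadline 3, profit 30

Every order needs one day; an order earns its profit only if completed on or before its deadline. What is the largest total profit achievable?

181

Sort by profit descending; place each in the latest free slot ≤ its deadline.
By profit: C(d2,64), E(d3,47), F(d4,40), G(d3,30), A(d3,27), B(d3,25), D(d3,10)
C→slot 2; E→slot 3; F→slot 4; G→slot 1; A skipped; B skipped; D skipped.
Profit = 30 + 64 + 47 + 40 = 181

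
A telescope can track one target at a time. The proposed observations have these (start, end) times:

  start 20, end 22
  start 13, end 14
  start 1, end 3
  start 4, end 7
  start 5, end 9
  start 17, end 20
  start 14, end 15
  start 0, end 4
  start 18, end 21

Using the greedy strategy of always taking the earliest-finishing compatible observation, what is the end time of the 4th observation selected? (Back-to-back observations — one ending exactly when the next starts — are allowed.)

15

Sorted by end: (1,3)  (0,4)  (4,7)  (5,9)  (13,14)  (14,15)  (17,20)  (18,21)  (20,22)
take (1,3); take (4,7); take (13,14); take (14,15); take (17,20); skip (18,21); take (20,22).
Selected: (1,3) (4,7) (13,14) (14,15) (17,20) (20,22)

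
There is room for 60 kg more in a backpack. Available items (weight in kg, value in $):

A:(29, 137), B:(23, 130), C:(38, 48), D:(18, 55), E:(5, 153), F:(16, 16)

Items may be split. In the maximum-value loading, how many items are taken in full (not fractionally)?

3

Ratios (sorted): E 30.60, B 5.65, A 4.72, D 3.06, C 1.26, F 1.00
take E (5 @ 153); take B (23 @ 130); take A (29 @ 137); take 3/18 of D → 9.17. Capacity used 60/60.
3 item(s) taken whole; one partial (take 3/18 of D).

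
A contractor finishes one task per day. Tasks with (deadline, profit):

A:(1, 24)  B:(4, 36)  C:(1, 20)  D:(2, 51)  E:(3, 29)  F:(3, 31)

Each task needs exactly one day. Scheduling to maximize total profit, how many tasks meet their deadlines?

4

By profit: D(d2,51), B(d4,36), F(d3,31), E(d3,29), A(d1,24), C(d1,20)
D→slot 2; B→slot 4; F→slot 3; E→slot 1; A skipped; C skipped.
4 of 6 scheduled.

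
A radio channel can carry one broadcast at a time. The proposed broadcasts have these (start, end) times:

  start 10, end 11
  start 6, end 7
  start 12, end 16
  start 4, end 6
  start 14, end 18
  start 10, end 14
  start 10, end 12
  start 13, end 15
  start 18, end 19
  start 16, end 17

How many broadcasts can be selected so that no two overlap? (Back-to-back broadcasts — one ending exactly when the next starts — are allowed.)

Sort by end time and greedily take each interval whose start is ≥ the last chosen end.
Sorted by end: (4,6)  (6,7)  (10,11)  (10,12)  (10,14)  (13,15)  (12,16)  (16,17)  (14,18)  (18,19)
take (4,6); take (6,7); take (10,11); take (13,15); skip (12,16); take (16,17); take (18,19).
Selected 6 broadcasts.

6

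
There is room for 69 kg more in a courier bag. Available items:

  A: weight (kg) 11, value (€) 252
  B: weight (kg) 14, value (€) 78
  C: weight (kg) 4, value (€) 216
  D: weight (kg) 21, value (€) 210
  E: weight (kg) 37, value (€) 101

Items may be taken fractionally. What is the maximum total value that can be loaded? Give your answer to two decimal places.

807.86

Greedy by value/weight ratio, highest first.
Ratios (sorted): C 54.00, A 22.91, D 10.00, B 5.57, E 2.73
take C (4 @ 216); take A (11 @ 252); take D (21 @ 210); take B (14 @ 78); take 19/37 of E → 51.86. Capacity used 69/69.
Total value = 807.86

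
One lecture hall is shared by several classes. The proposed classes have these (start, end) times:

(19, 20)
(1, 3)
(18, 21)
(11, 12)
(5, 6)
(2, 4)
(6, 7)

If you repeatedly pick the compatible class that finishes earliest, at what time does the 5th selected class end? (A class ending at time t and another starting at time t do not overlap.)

20

Sort by end time and greedily take each interval whose start is ≥ the last chosen end.
Sorted by end: (1,3)  (2,4)  (5,6)  (6,7)  (11,12)  (19,20)  (18,21)
take (1,3); take (5,6); take (6,7); take (11,12); take (19,20).
Selected: (1,3) (5,6) (6,7) (11,12) (19,20)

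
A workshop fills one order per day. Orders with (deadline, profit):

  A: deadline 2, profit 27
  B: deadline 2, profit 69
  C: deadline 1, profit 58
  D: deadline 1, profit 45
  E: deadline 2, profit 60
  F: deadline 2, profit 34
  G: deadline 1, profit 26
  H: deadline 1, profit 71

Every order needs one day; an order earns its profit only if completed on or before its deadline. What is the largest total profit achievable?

Profit order: H=71 B=69 E=60 C=58 D=45 F=34 A=27 G=26
Assign: H→slot 1, B→slot 2, E skipped, C skipped, D skipped, F skipped, A skipped, G skipped.
Slots: [1:H] [2:B]
Profit = 71 + 69 = 140

140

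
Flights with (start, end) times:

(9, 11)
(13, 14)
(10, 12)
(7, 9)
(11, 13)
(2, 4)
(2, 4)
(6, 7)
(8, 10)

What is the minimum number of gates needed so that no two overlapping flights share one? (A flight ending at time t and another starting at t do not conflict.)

The answer is the maximum number of intervals overlapping at any instant.
starts: [2, 2, 6, 7, 8, 9, 10, 11, 13]
ends:   [4, 4, 7, 9, 10, 11, 12, 13, 14]
s2→1 s2→2  — peak 2.

2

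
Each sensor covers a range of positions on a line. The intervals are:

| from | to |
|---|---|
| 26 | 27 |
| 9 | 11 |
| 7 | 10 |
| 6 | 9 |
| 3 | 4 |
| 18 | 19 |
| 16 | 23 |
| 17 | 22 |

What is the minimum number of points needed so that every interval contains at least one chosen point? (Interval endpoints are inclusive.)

4

Sort by right endpoint; whenever an interval is uncovered, place a point at its right end.
Sorted: [3,4] [6,9] [7,10] [9,11] [18,19] [17,22] [16,23] [26,27]
{[3,4]} hit by 4; {[6,9],[7,10],[9,11]} hit by 9; {[18,19],[17,22],[16,23]} hit by 19; {[26,27]} hit by 27.
Points: 4, 9, 19, 27 (4 total).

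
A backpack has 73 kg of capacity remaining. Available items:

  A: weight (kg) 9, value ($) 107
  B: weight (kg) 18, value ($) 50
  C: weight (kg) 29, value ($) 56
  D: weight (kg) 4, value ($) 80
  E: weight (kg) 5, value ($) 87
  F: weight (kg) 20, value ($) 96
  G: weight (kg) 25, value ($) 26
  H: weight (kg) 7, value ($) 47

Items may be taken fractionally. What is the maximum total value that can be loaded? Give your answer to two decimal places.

Ratios (sorted): D 20.00, E 17.40, A 11.89, H 6.71, F 4.80, B 2.78, C 1.93, G 1.04
take D (4 @ 80); take E (5 @ 87); take A (9 @ 107); take H (7 @ 47); take F (20 @ 96); take B (18 @ 50); take 10/29 of C → 19.31. Capacity used 73/73.
Total value = 486.31

486.31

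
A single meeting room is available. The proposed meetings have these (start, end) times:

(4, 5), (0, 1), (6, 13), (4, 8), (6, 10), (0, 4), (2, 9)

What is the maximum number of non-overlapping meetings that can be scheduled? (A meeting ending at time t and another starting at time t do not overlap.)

Order by finish time; keep every interval that doesn't clash with the previous kept one.
By end time: (0,1), (0,4), (4,5), (4,8), (2,9), (6,10), (6,13).
Pick (0,1); next start ≥ 1 → (4,5); next start ≥ 5 → (6,10).
Selected 3 meetings.

3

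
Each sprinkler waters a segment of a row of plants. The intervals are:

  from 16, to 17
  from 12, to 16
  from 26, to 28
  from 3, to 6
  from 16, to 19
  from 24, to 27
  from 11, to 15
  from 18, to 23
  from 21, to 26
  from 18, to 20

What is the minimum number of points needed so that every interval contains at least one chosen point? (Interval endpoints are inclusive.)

Sorted: [3,6] [11,15] [12,16] [16,17] [16,19] [18,20] [18,23] [21,26] [24,27] [26,28]
{[3,6]} hit by 6; {[11,15],[12,16]} hit by 15; {[16,17],[16,19]} hit by 17; {[18,20],[18,23]} hit by 20; {[21,26],[24,27],[26,28]} hit by 26.
Points: 6, 15, 17, 20, 26 (5 total).

5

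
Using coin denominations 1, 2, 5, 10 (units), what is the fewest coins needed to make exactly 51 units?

51 − 5×10→1 − 1×1→0
Total coins = 5 + 1 = 6

6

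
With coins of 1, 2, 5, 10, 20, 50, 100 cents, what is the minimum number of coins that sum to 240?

Use the largest denomination that fits, subtract, and repeat.
240 − 2×100→40 − 2×20→0
Total coins = 2 + 2 = 4

4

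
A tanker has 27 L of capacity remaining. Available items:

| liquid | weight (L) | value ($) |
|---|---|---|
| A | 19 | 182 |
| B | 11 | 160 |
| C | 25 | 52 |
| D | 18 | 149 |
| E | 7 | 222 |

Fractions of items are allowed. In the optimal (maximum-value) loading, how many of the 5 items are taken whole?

2

Sort by value per unit weight and fill in that order.
Order: E (222/7=31.71) > B (160/11=14.55) > A (182/19=9.58) > D (149/18=8.28) > C (52/25=2.08)
Fill: take E (7 @ 222) → take B (11 @ 160) → take 9/19 of A → 86.21; 27/27 used.
2 item(s) taken whole; one partial (take 9/19 of A).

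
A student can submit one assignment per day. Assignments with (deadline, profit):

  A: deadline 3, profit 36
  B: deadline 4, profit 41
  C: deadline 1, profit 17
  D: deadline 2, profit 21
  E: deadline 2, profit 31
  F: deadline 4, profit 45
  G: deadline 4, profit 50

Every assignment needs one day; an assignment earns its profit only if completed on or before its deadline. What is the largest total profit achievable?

172

Profit order: G=50 F=45 B=41 A=36 E=31 D=21 C=17
Assign: G→slot 4, F→slot 3, B→slot 2, A→slot 1, E skipped, D skipped, C skipped.
Slots: [1:A] [2:B] [3:F] [4:G]
Profit = 36 + 41 + 45 + 50 = 172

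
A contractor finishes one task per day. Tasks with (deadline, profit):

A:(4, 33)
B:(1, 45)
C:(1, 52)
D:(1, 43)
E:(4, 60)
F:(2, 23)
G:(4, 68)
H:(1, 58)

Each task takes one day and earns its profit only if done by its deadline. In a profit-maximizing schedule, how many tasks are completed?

4

Sort by profit descending; place each in the latest free slot ≤ its deadline.
Profit order: G=68 E=60 H=58 C=52 B=45 D=43 A=33 F=23
Assign: G→slot 4, E→slot 3, H→slot 1, C skipped, B skipped, D skipped, A→slot 2, F skipped.
Slots: [1:H] [2:A] [3:E] [4:G]
4 of 8 scheduled.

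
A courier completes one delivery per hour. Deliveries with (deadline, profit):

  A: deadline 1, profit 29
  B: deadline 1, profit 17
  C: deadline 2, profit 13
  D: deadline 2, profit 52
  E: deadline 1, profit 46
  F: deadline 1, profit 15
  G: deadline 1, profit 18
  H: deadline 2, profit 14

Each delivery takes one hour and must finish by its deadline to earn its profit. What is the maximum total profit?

Sort by profit descending; place each in the latest free slot ≤ its deadline.
By profit: D(d2,52), E(d1,46), A(d1,29), G(d1,18), B(d1,17), F(d1,15), H(d2,14), C(d2,13)
D→slot 2; E→slot 1; A skipped; G skipped; B skipped; F skipped; H skipped; C skipped.
Profit = 46 + 52 = 98

98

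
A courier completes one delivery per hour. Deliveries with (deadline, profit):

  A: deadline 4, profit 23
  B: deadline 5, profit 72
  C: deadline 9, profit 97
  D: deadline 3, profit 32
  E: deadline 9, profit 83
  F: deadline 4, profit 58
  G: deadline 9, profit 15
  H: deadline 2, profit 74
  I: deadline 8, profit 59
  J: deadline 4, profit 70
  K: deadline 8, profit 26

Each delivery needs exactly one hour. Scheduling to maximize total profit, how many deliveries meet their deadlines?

Sort by profit descending; place each in the latest free slot ≤ its deadline.
Profit order: C=97 E=83 H=74 B=72 J=70 I=59 F=58 D=32 K=26 A=23 G=15
Assign: C→slot 9, E→slot 8, H→slot 2, B→slot 5, J→slot 4, I→slot 7, F→slot 3, D→slot 1, K→slot 6, A skipped, G skipped.
Slots: [1:D] [2:H] [3:F] [4:J] [5:B] [6:K] [7:I] [8:E] [9:C]
9 of 11 scheduled.

9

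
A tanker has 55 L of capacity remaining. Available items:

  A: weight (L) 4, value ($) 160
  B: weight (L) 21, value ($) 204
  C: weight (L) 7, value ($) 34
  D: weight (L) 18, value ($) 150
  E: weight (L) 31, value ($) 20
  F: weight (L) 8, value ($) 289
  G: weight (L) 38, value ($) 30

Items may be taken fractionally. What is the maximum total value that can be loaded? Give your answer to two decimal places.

822.43

Ratios (sorted): A 40.00, F 36.12, B 9.71, D 8.33, C 4.86, G 0.79, E 0.65
take A (4 @ 160); take F (8 @ 289); take B (21 @ 204); take D (18 @ 150); take 4/7 of C → 19.43. Capacity used 55/55.
Total value = 822.43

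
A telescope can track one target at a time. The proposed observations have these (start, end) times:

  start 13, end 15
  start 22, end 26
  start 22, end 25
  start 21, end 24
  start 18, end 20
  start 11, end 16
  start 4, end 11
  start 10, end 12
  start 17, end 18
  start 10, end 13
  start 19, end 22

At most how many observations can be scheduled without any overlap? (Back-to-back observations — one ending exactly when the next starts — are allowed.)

5

By end time: (4,11), (10,12), (10,13), (13,15), (11,16), (17,18), (18,20), (19,22), (21,24), (22,25), (22,26).
Pick (4,11); next start ≥ 11 → (13,15); next start ≥ 15 → (17,18); next start ≥ 18 → (18,20); next start ≥ 20 → (21,24).
Selected 5 observations.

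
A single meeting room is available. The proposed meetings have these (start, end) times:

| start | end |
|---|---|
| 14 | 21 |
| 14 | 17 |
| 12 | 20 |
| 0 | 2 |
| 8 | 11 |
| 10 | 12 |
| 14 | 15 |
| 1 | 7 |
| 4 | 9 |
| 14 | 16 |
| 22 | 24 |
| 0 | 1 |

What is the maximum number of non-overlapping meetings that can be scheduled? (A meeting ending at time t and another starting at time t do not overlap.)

5

By end time: (0,1), (0,2), (1,7), (4,9), (8,11), (10,12), (14,15), (14,16), (14,17), (12,20), (14,21), (22,24).
Pick (0,1); next start ≥ 1 → (1,7); next start ≥ 7 → (8,11); next start ≥ 11 → (14,15); next start ≥ 15 → (22,24).
Selected 5 meetings.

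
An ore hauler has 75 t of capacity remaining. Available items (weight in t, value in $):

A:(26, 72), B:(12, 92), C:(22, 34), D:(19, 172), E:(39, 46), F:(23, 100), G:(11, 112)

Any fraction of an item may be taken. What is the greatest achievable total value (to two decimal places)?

503.69

Greedy by value/weight ratio, highest first.
Order: G (112/11=10.18) > D (172/19=9.05) > B (92/12=7.67) > F (100/23=4.35) > A (72/26=2.77) > C (34/22=1.55) > E (46/39=1.18)
Fill: take G (11 @ 112) → take D (19 @ 172) → take B (12 @ 92) → take F (23 @ 100) → take 10/26 of A → 27.69; 75/75 used.
Total value = 503.69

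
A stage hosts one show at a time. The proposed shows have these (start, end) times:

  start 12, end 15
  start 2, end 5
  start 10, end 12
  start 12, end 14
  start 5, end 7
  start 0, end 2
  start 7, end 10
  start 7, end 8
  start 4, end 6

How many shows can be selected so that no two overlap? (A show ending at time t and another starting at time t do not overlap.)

Greedy by earliest finish: after sorting by end time, pick each interval compatible with the last pick.
By end time: (0,2), (2,5), (4,6), (5,7), (7,8), (7,10), (10,12), (12,14), (12,15).
Pick (0,2); next start ≥ 2 → (2,5); next start ≥ 5 → (5,7); next start ≥ 7 → (7,8); next start ≥ 8 → (10,12); next start ≥ 12 → (12,14).
Selected 6 shows.

6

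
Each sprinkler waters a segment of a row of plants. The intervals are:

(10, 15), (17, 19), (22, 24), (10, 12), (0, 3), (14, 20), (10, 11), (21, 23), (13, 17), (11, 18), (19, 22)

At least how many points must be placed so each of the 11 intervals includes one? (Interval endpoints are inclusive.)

Sorted: [0,3] [10,11] [10,12] [10,15] [13,17] [11,18] [17,19] [14,20] [19,22] [21,23] [22,24]
{[0,3]} hit by 3; {[10,11],[10,12],[10,15]} hit by 11; {[13,17],[11,18],[17,19],[14,20]} hit by 17; {[19,22],[21,23],[22,24]} hit by 22.
Points: 3, 11, 17, 22 (4 total).

4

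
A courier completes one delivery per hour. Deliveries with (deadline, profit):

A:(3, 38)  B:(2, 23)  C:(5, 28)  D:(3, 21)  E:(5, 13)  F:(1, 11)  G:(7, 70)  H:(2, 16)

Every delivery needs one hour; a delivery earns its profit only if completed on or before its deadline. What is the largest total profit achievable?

Profit order: G=70 A=38 C=28 B=23 D=21 H=16 E=13 F=11
Assign: G→slot 7, A→slot 3, C→slot 5, B→slot 2, D→slot 1, H skipped, E→slot 4, F skipped.
Slots: [1:D] [2:B] [3:A] [4:E] [5:C] [7:G]
Profit = 21 + 23 + 38 + 13 + 28 + 70 = 193

193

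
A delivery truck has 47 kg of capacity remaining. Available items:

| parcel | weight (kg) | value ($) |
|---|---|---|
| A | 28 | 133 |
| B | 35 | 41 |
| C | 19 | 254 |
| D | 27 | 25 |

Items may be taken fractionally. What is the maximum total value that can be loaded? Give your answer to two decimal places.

Greedy by value/weight ratio, highest first.
Order: C (254/19=13.37) > A (133/28=4.75) > B (41/35=1.17) > D (25/27=0.93)
Fill: take C (19 @ 254) → take A (28 @ 133); 47/47 used.
Total value = 387.00

387.00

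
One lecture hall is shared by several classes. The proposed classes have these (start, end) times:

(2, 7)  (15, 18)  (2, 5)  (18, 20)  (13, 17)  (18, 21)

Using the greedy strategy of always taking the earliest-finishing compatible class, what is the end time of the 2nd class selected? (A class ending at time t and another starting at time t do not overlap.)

Sort by end time and greedily take each interval whose start is ≥ the last chosen end.
Sorted by end: (2,5)  (2,7)  (13,17)  (15,18)  (18,20)  (18,21)
take (2,5); take (13,17); take (18,20).
Selected: (2,5) (13,17) (18,20)

17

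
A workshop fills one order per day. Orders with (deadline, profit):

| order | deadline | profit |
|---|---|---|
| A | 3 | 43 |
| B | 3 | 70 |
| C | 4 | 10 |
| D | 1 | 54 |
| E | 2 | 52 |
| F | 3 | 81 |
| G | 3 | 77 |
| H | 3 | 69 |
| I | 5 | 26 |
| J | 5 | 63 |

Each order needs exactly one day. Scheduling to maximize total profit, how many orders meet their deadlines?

Take jobs in profit order; each goes to the latest open slot no later than its deadline.
Profit order: F=81 G=77 B=70 H=69 J=63 D=54 E=52 A=43 I=26 C=10
Assign: F→slot 3, G→slot 2, B→slot 1, H skipped, J→slot 5, D skipped, E skipped, A skipped, I→slot 4, C skipped.
Slots: [1:B] [2:G] [3:F] [4:I] [5:J]
5 of 10 scheduled.

5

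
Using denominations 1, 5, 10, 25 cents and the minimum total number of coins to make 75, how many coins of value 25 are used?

75 − 3×25→0
Count of 25: 3

3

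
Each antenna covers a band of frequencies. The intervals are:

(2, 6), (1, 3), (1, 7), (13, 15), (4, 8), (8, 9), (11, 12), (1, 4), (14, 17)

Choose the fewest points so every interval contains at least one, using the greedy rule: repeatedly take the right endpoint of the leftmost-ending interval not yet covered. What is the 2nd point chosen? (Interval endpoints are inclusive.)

Sorted: [1,3] [1,4] [2,6] [1,7] [4,8] [8,9] [11,12] [13,15] [14,17]
{[1,3],[1,4],[2,6],[1,7]} hit by 3; {[4,8],[8,9]} hit by 8; {[11,12]} hit by 12; {[13,15],[14,17]} hit by 15.
Points: 3, 8, 12, 15 (4 total).

8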